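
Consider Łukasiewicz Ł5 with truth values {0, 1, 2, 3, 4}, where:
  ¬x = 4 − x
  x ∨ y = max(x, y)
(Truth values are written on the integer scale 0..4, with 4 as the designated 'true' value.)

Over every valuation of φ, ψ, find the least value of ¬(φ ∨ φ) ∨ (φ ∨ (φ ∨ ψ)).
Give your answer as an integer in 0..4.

2

Take φ = 2, ψ = 0:
φ ∨ φ = 2 ∨ 2 = 2
¬(φ ∨ φ) = ¬2 = 2
φ ∨ ψ = 2 ∨ 0 = 2
φ ∨ (φ ∨ ψ) = 2 ∨ 2 = 2
¬(φ ∨ φ) ∨ (φ ∨ (φ ∨ ψ)) = 2 ∨ 2 = 2
No assignment yields a value below 2, so this is the minimum.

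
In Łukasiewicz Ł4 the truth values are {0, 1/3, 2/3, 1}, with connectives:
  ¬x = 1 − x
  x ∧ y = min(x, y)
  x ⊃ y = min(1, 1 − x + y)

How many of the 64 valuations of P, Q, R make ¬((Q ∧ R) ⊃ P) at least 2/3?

5

value 1: 1 assignment (counts)
value 2/3: 4 assignments (counts)
value 1/3: 9 assignments
value 0: 50 assignments
So 5 of the 64 assignments meet the threshold.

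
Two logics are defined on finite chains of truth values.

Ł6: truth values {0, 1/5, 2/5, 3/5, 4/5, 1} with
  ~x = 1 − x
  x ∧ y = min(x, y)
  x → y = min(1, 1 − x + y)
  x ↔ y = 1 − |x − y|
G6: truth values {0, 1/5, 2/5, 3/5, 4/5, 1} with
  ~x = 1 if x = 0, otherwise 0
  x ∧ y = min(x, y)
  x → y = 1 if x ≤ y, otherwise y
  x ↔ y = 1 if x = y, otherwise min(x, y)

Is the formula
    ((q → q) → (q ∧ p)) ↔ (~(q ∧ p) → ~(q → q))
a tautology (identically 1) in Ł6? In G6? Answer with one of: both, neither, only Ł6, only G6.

only Ł6

In Ł6: every assignment gives 1 — tautology.
In G6: at p = 1/5, q = 1/5 the value is 1/5 — not a tautology.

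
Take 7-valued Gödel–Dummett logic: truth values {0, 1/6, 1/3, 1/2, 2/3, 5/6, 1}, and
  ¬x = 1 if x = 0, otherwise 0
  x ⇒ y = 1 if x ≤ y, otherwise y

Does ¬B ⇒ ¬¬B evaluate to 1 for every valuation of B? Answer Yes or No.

Counterexample: take B = 0.
¬B = ¬0 = 1
¬B = ¬0 = 1
¬¬B = ¬1 = 0
¬B ⇒ ¬¬B = 1 ⇒ 0 = 0
This gives 0 ≠ 1.

No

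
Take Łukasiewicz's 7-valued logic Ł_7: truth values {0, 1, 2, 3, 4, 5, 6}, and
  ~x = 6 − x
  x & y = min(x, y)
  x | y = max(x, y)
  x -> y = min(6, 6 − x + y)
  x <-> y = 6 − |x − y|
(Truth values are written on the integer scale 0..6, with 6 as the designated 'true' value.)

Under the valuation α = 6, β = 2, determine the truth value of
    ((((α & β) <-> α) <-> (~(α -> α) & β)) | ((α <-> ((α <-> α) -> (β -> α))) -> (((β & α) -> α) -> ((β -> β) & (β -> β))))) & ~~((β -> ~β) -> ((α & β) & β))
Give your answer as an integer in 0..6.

α & β = 6 & 2 = 2
(α & β) <-> α = 2 <-> 6 = 2
α -> α = 6 -> 6 = 6
~(α -> α) = ~6 = 0
~(α -> α) & β = 0 & 2 = 0
((α & β) <-> α) <-> (~(α -> α) & β) = 2 <-> 0 = 4
α <-> α = 6 <-> 6 = 6
β -> α = 2 -> 6 = 6
(α <-> α) -> (β -> α) = 6 -> 6 = 6
α <-> ((α <-> α) -> (β -> α)) = 6 <-> 6 = 6
β & α = 2 & 6 = 2
(β & α) -> α = 2 -> 6 = 6
β -> β = 2 -> 2 = 6
β -> β = 2 -> 2 = 6
(β -> β) & (β -> β) = 6 & 6 = 6
((β & α) -> α) -> ((β -> β) & (β -> β)) = 6 -> 6 = 6
(α <-> ((α <-> α) -> (β -> α))) -> (((β & α) -> α) -> ((β -> β) & (β -> β))) = 6 -> 6 = 6
(((α & β) <-> α) <-> (~(α -> α) & β)) | ((α <-> ((α <-> α) -> (β -> α))) -> (((β & α) -> α) -> ((β -> β) & (β -> β)))) = 4 | 6 = 6
~β = ~2 = 4
β -> ~β = 2 -> 4 = 6
α & β = 6 & 2 = 2
(α & β) & β = 2 & 2 = 2
(β -> ~β) -> ((α & β) & β) = 6 -> 2 = 2
~((β -> ~β) -> ((α & β) & β)) = ~2 = 4
~~((β -> ~β) -> ((α & β) & β)) = ~4 = 2
((((α & β) <-> α) <-> (~(α -> α) & β)) | ((α <-> ((α <-> α) -> (β -> α))) -> (((β & α) -> α) -> ((β -> β) & (β -> β))))) & ~~((β -> ~β) -> ((α & β) & β)) = 6 & 2 = 2

2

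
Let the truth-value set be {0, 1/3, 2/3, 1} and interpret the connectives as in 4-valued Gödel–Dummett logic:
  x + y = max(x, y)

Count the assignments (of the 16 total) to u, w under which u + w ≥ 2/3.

u = 0, w = 0 ↦ 0  <
u = 0, w = 1/3 ↦ 1/3  <
u = 0, w = 2/3 ↦ 2/3  ≥
u = 0, w = 1 ↦ 1  ≥
u = 1/3, w = 0 ↦ 1/3  <
u = 1/3, w = 1/3 ↦ 1/3  <
u = 1/3, w = 2/3 ↦ 2/3  ≥
u = 1/3, w = 1 ↦ 1  ≥
u = 2/3, w = 0 ↦ 2/3  ≥
u = 2/3, w = 1/3 ↦ 2/3  ≥
u = 2/3, w = 2/3 ↦ 2/3  ≥
u = 2/3, w = 1 ↦ 1  ≥
u = 1, w = 0 ↦ 1  ≥
u = 1, w = 1/3 ↦ 1  ≥
u = 1, w = 2/3 ↦ 1  ≥
u = 1, w = 1 ↦ 1  ≥
So 12 of the 16 assignments meet the threshold.

12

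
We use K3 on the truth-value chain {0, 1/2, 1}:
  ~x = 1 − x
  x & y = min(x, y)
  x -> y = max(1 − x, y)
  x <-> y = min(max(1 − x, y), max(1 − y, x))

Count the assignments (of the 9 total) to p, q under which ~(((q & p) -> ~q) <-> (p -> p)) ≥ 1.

1

p = 0, q = 0 ↦ 0  <
p = 0, q = 1/2 ↦ 0  <
p = 0, q = 1 ↦ 0  <
p = 1/2, q = 0 ↦ 1/2  <
p = 1/2, q = 1/2 ↦ 1/2  <
p = 1/2, q = 1 ↦ 1/2  <
p = 1, q = 0 ↦ 0  <
p = 1, q = 1/2 ↦ 1/2  <
p = 1, q = 1 ↦ 1  ≥
So 1 of the 9 assignments meets the threshold.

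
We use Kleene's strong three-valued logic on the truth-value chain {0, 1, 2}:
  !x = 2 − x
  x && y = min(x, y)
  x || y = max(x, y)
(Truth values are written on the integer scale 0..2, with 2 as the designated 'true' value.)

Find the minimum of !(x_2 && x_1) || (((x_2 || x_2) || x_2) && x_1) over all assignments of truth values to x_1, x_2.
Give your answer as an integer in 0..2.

Take x_1 = 1, x_2 = 1:
x_2 && x_1 = 1 && 1 = 1
!(x_2 && x_1) = !1 = 1
x_2 || x_2 = 1 || 1 = 1
(x_2 || x_2) || x_2 = 1 || 1 = 1
((x_2 || x_2) || x_2) && x_1 = 1 && 1 = 1
!(x_2 && x_1) || (((x_2 || x_2) || x_2) && x_1) = 1 || 1 = 1
No assignment yields a value below 1, so this is the minimum.

1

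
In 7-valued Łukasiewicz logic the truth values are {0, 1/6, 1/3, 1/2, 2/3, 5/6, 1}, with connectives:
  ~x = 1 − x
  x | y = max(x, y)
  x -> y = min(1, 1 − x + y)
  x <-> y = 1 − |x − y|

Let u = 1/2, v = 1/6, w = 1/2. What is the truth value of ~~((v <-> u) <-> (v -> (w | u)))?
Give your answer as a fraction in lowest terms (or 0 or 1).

2/3

v <-> u = 1/6 <-> 1/2 = 2/3
w | u = 1/2 | 1/2 = 1/2
v -> (w | u) = 1/6 -> 1/2 = 1
(v <-> u) <-> (v -> (w | u)) = 2/3 <-> 1 = 2/3
~((v <-> u) <-> (v -> (w | u))) = ~2/3 = 1/3
~~((v <-> u) <-> (v -> (w | u))) = ~1/3 = 2/3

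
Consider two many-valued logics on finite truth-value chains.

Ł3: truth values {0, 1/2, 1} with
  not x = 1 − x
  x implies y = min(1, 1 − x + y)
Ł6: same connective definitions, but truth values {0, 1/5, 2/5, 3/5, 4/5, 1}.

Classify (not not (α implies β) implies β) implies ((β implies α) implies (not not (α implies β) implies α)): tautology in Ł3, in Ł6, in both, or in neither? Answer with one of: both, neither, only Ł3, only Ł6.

both

In Ł3: every assignment gives 1 — tautology.
In Ł6: every assignment gives 1 — tautology.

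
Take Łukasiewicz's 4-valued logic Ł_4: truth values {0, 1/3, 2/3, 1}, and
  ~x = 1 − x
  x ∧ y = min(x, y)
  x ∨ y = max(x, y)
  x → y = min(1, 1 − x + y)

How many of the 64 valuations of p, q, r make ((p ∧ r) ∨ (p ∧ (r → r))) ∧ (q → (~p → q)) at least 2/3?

32

value 1: 16 assignments (counts)
value 2/3: 16 assignments (counts)
value 1/3: 16 assignments
value 0: 16 assignments
So 32 of the 64 assignments meet the threshold.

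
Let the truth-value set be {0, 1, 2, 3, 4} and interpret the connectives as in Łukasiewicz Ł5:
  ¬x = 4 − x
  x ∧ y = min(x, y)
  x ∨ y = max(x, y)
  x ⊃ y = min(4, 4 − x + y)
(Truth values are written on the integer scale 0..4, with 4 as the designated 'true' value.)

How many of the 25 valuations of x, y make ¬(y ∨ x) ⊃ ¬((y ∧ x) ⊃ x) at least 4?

value 4: 9 assignments (counts)
value 3: 7 assignments
value 2: 5 assignments
value 1: 3 assignments
value 0: 1 assignment
So 9 of the 25 assignments meet the threshold.

9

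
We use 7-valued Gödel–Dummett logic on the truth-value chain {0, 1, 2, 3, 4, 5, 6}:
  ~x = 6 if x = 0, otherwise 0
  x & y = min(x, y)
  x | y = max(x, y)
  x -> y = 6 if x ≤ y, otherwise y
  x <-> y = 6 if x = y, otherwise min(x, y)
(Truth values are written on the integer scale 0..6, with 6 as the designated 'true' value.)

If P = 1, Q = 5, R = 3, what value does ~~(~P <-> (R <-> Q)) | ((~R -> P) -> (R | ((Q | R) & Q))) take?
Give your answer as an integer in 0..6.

5

~P = ~1 = 0
R <-> Q = 3 <-> 5 = 3
~P <-> (R <-> Q) = 0 <-> 3 = 0
~(~P <-> (R <-> Q)) = ~0 = 6
~~(~P <-> (R <-> Q)) = ~6 = 0
~R = ~3 = 0
~R -> P = 0 -> 1 = 6
Q | R = 5 | 3 = 5
(Q | R) & Q = 5 & 5 = 5
R | ((Q | R) & Q) = 3 | 5 = 5
(~R -> P) -> (R | ((Q | R) & Q)) = 6 -> 5 = 5
~~(~P <-> (R <-> Q)) | ((~R -> P) -> (R | ((Q | R) & Q))) = 0 | 5 = 5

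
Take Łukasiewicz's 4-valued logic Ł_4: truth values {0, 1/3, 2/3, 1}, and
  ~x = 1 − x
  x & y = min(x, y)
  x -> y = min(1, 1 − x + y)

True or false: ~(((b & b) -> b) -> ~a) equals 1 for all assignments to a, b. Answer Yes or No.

Counterexample: take a = 0, b = 0.
b & b = 0 & 0 = 0
(b & b) -> b = 0 -> 0 = 1
~a = ~0 = 1
((b & b) -> b) -> ~a = 1 -> 1 = 1
~(((b & b) -> b) -> ~a) = ~1 = 0
This gives 0 ≠ 1.

No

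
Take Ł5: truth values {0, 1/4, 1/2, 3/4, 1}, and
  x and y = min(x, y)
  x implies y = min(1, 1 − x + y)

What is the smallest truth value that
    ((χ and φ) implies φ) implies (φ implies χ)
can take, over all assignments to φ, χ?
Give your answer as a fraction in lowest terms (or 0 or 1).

0

Take φ = 1, χ = 0:
χ and φ = 0 and 1 = 0
(χ and φ) implies φ = 0 implies 1 = 1
φ implies χ = 1 implies 0 = 0
((χ and φ) implies φ) implies (φ implies χ) = 1 implies 0 = 0
No assignment yields a value below 0, so this is the minimum.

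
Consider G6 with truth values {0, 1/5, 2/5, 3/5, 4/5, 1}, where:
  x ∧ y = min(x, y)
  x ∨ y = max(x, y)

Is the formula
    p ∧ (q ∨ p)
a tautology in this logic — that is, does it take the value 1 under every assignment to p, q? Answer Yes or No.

No

Counterexample: take p = 0, q = 0.
q ∨ p = 0 ∨ 0 = 0
p ∧ (q ∨ p) = 0 ∧ 0 = 0
This gives 0 ≠ 1.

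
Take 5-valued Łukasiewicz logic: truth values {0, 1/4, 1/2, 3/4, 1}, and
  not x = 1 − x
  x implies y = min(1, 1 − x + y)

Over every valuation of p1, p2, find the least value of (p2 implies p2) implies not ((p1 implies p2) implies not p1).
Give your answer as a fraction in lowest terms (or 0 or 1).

0

Take p1 = 0, p2 = 0:
p2 implies p2 = 0 implies 0 = 1
p1 implies p2 = 0 implies 0 = 1
not p1 = not 0 = 1
(p1 implies p2) implies not p1 = 1 implies 1 = 1
not ((p1 implies p2) implies not p1) = not 1 = 0
(p2 implies p2) implies not ((p1 implies p2) implies not p1) = 1 implies 0 = 0
No assignment yields a value below 0, so this is the minimum.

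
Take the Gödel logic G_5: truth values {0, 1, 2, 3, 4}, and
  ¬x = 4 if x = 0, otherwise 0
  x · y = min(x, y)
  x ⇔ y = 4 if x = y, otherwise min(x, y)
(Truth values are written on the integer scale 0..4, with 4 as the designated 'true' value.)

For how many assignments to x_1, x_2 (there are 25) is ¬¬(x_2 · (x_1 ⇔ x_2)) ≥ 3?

16

value 4: 16 assignments (counts)
value 0: 9 assignments
So 16 of the 25 assignments meet the threshold.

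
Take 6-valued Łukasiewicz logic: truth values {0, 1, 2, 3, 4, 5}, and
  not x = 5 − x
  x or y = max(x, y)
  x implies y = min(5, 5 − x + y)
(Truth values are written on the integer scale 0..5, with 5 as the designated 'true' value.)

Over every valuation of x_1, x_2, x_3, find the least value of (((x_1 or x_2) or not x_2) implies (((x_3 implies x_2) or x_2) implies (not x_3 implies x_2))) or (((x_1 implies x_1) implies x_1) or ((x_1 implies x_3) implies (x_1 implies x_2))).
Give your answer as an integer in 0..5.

4

Take x_1 = 1, x_2 = 0, x_3 = 1:
x_1 or x_2 = 1 or 0 = 1
not x_2 = not 0 = 5
(x_1 or x_2) or not x_2 = 1 or 5 = 5
x_3 implies x_2 = 1 implies 0 = 4
(x_3 implies x_2) or x_2 = 4 or 0 = 4
not x_3 = not 1 = 4
not x_3 implies x_2 = 4 implies 0 = 1
((x_3 implies x_2) or x_2) implies (not x_3 implies x_2) = 4 implies 1 = 2
((x_1 or x_2) or not x_2) implies (((x_3 implies x_2) or x_2) implies (not x_3 implies x_2)) = 5 implies 2 = 2
x_1 implies x_1 = 1 implies 1 = 5
(x_1 implies x_1) implies x_1 = 5 implies 1 = 1
x_1 implies x_3 = 1 implies 1 = 5
x_1 implies x_2 = 1 implies 0 = 4
(x_1 implies x_3) implies (x_1 implies x_2) = 5 implies 4 = 4
((x_1 implies x_1) implies x_1) or ((x_1 implies x_3) implies (x_1 implies x_2)) = 1 or 4 = 4
(((x_1 or x_2) or not x_2) implies (((x_3 implies x_2) or x_2) implies (not x_3 implies x_2))) or (((x_1 implies x_1) implies x_1) or ((x_1 implies x_3) implies (x_1 implies x_2))) = 2 or 4 = 4
No assignment yields a value below 4, so this is the minimum.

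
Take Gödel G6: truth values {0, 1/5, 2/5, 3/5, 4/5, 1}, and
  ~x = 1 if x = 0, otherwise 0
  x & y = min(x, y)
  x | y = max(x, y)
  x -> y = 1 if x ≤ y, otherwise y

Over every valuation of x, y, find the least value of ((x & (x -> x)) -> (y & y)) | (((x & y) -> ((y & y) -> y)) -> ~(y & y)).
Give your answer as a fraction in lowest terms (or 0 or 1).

Take x = 2/5, y = 1/5:
x -> x = 2/5 -> 2/5 = 1
x & (x -> x) = 2/5 & 1 = 2/5
y & y = 1/5 & 1/5 = 1/5
(x & (x -> x)) -> (y & y) = 2/5 -> 1/5 = 1/5
x & y = 2/5 & 1/5 = 1/5
y & y = 1/5 & 1/5 = 1/5
(y & y) -> y = 1/5 -> 1/5 = 1
(x & y) -> ((y & y) -> y) = 1/5 -> 1 = 1
y & y = 1/5 & 1/5 = 1/5
~(y & y) = ~1/5 = 0
((x & y) -> ((y & y) -> y)) -> ~(y & y) = 1 -> 0 = 0
((x & (x -> x)) -> (y & y)) | (((x & y) -> ((y & y) -> y)) -> ~(y & y)) = 1/5 | 0 = 1/5
No assignment yields a value below 1/5, so this is the minimum.

1/5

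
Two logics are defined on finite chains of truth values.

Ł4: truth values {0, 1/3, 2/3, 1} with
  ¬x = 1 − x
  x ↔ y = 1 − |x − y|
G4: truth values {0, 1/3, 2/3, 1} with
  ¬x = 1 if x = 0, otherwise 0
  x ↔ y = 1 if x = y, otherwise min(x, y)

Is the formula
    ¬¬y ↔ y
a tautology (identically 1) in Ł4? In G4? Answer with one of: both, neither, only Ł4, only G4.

In Ł4: every assignment gives 1 — tautology.
In G4: at y = 1/3 the value is 1/3 — not a tautology.

only Ł4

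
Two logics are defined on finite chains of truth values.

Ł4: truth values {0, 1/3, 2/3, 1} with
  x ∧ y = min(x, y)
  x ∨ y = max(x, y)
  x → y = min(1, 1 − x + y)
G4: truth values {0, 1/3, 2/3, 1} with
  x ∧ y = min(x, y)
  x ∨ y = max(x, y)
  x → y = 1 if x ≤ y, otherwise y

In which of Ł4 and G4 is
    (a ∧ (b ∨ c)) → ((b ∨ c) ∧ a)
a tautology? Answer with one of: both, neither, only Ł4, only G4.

both

In Ł4: every assignment gives 1 — tautology.
In G4: every assignment gives 1 — tautology.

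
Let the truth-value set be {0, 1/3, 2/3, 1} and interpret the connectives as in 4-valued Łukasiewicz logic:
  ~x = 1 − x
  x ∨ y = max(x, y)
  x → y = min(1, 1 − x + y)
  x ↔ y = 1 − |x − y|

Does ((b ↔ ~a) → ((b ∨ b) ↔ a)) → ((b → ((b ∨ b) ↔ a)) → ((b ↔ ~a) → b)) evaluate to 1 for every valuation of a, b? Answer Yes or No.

No

Counterexample: take a = 1/3, b = 0.
~a = ~1/3 = 2/3
b ↔ ~a = 0 ↔ 2/3 = 1/3
b ∨ b = 0 ∨ 0 = 0
(b ∨ b) ↔ a = 0 ↔ 1/3 = 2/3
(b ↔ ~a) → ((b ∨ b) ↔ a) = 1/3 → 2/3 = 1
b ∨ b = 0 ∨ 0 = 0
(b ∨ b) ↔ a = 0 ↔ 1/3 = 2/3
b → ((b ∨ b) ↔ a) = 0 → 2/3 = 1
~a = ~1/3 = 2/3
b ↔ ~a = 0 ↔ 2/3 = 1/3
(b ↔ ~a) → b = 1/3 → 0 = 2/3
(b → ((b ∨ b) ↔ a)) → ((b ↔ ~a) → b) = 1 → 2/3 = 2/3
((b ↔ ~a) → ((b ∨ b) ↔ a)) → ((b → ((b ∨ b) ↔ a)) → ((b ↔ ~a) → b)) = 1 → 2/3 = 2/3
This gives 2/3 ≠ 1.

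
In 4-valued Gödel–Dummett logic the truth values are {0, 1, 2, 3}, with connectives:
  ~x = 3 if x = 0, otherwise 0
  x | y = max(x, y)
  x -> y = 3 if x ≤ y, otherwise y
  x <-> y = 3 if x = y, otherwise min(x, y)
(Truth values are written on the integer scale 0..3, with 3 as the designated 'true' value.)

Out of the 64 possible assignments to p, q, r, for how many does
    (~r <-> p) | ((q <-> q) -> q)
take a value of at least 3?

value 3: 28 assignments (counts)
value 2: 14 assignments
value 1: 12 assignments
value 0: 10 assignments
So 28 of the 64 assignments meet the threshold.

28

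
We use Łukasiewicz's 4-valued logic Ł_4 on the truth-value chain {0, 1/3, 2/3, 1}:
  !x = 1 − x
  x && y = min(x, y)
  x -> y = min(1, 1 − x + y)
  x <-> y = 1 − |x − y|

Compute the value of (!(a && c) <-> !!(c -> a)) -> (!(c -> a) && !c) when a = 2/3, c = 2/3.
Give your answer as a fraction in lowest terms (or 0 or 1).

a && c = 2/3 && 2/3 = 2/3
!(a && c) = !2/3 = 1/3
c -> a = 2/3 -> 2/3 = 1
!(c -> a) = !1 = 0
!!(c -> a) = !0 = 1
!(a && c) <-> !!(c -> a) = 1/3 <-> 1 = 1/3
c -> a = 2/3 -> 2/3 = 1
!(c -> a) = !1 = 0
!c = !2/3 = 1/3
!(c -> a) && !c = 0 && 1/3 = 0
(!(a && c) <-> !!(c -> a)) -> (!(c -> a) && !c) = 1/3 -> 0 = 2/3

2/3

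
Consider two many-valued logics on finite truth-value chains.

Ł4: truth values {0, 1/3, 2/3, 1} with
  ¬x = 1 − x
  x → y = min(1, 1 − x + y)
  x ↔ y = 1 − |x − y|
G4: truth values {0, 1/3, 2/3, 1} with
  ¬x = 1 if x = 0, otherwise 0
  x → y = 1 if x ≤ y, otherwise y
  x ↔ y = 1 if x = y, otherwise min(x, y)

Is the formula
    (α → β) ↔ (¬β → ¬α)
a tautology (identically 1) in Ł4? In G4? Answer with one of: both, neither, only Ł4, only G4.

only Ł4

In Ł4: every assignment gives 1 — tautology.
In G4: at α = 2/3, β = 1/3 the value is 1/3 — not a tautology.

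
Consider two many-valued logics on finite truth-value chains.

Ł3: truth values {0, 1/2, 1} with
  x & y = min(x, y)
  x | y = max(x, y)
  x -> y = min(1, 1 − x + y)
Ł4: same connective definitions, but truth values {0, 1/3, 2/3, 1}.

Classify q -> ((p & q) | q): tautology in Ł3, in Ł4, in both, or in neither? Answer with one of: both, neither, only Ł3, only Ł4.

In Ł3: every assignment gives 1 — tautology.
In Ł4: every assignment gives 1 — tautology.

both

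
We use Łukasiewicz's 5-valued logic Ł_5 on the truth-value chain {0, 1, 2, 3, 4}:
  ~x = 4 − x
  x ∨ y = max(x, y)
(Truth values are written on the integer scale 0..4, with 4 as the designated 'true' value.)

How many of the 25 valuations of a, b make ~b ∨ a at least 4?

9

value 4: 9 assignments (counts)
value 3: 7 assignments
value 2: 5 assignments
value 1: 3 assignments
value 0: 1 assignment
So 9 of the 25 assignments meet the threshold.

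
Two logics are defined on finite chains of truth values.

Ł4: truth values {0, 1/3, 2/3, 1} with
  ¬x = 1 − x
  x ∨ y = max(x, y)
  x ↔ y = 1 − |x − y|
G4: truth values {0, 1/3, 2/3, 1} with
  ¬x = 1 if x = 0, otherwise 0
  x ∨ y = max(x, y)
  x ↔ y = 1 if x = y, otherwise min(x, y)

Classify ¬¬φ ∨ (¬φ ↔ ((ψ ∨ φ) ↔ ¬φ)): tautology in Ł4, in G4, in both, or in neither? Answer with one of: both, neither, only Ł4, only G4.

neither

In Ł4: at φ = 0, ψ = 0 the value is 0 — not a tautology.
In G4: at φ = 0, ψ = 0 the value is 0 — not a tautology.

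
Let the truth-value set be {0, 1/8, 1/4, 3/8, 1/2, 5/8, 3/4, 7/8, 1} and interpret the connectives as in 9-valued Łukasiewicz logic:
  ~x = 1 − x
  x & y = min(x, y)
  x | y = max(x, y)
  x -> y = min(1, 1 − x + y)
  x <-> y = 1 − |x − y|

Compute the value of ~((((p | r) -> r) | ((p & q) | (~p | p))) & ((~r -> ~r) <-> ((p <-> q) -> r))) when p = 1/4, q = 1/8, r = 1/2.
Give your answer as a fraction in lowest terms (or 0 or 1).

3/8

p | r = 1/4 | 1/2 = 1/2
(p | r) -> r = 1/2 -> 1/2 = 1
p & q = 1/4 & 1/8 = 1/8
~p = ~1/4 = 3/4
~p | p = 3/4 | 1/4 = 3/4
(p & q) | (~p | p) = 1/8 | 3/4 = 3/4
((p | r) -> r) | ((p & q) | (~p | p)) = 1 | 3/4 = 1
~r = ~1/2 = 1/2
~r = ~1/2 = 1/2
~r -> ~r = 1/2 -> 1/2 = 1
p <-> q = 1/4 <-> 1/8 = 7/8
(p <-> q) -> r = 7/8 -> 1/2 = 5/8
(~r -> ~r) <-> ((p <-> q) -> r) = 1 <-> 5/8 = 5/8
(((p | r) -> r) | ((p & q) | (~p | p))) & ((~r -> ~r) <-> ((p <-> q) -> r)) = 1 & 5/8 = 5/8
~((((p | r) -> r) | ((p & q) | (~p | p))) & ((~r -> ~r) <-> ((p <-> q) -> r))) = ~5/8 = 3/8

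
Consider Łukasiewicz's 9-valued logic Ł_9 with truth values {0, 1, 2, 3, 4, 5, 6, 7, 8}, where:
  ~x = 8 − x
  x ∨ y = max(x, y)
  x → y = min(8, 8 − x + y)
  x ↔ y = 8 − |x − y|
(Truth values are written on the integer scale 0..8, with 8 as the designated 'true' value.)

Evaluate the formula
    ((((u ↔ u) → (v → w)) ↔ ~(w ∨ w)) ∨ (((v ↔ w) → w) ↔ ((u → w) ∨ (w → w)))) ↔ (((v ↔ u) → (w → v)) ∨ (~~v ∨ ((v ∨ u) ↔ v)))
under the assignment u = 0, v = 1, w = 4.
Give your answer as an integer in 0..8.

7

u ↔ u = 0 ↔ 0 = 8
v → w = 1 → 4 = 8
(u ↔ u) → (v → w) = 8 → 8 = 8
w ∨ w = 4 ∨ 4 = 4
~(w ∨ w) = ~4 = 4
((u ↔ u) → (v → w)) ↔ ~(w ∨ w) = 8 ↔ 4 = 4
v ↔ w = 1 ↔ 4 = 5
(v ↔ w) → w = 5 → 4 = 7
u → w = 0 → 4 = 8
w → w = 4 → 4 = 8
(u → w) ∨ (w → w) = 8 ∨ 8 = 8
((v ↔ w) → w) ↔ ((u → w) ∨ (w → w)) = 7 ↔ 8 = 7
(((u ↔ u) → (v → w)) ↔ ~(w ∨ w)) ∨ (((v ↔ w) → w) ↔ ((u → w) ∨ (w → w))) = 4 ∨ 7 = 7
v ↔ u = 1 ↔ 0 = 7
w → v = 4 → 1 = 5
(v ↔ u) → (w → v) = 7 → 5 = 6
~v = ~1 = 7
~~v = ~7 = 1
v ∨ u = 1 ∨ 0 = 1
(v ∨ u) ↔ v = 1 ↔ 1 = 8
~~v ∨ ((v ∨ u) ↔ v) = 1 ∨ 8 = 8
((v ↔ u) → (w → v)) ∨ (~~v ∨ ((v ∨ u) ↔ v)) = 6 ∨ 8 = 8
((((u ↔ u) → (v → w)) ↔ ~(w ∨ w)) ∨ (((v ↔ w) → w) ↔ ((u → w) ∨ (w → w)))) ↔ (((v ↔ u) → (w → v)) ∨ (~~v ∨ ((v ∨ u) ↔ v))) = 7 ↔ 8 = 7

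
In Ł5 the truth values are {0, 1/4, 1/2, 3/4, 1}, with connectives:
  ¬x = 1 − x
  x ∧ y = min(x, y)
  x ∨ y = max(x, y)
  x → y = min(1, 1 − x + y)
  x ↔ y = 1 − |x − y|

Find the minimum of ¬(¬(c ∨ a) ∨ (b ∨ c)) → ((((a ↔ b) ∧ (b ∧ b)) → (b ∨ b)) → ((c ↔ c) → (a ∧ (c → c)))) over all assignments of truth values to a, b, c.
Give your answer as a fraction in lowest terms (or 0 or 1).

Take a = 0, b = 0, c = 1/2:
c ∨ a = 1/2 ∨ 0 = 1/2
¬(c ∨ a) = ¬1/2 = 1/2
b ∨ c = 0 ∨ 1/2 = 1/2
¬(c ∨ a) ∨ (b ∨ c) = 1/2 ∨ 1/2 = 1/2
¬(¬(c ∨ a) ∨ (b ∨ c)) = ¬1/2 = 1/2
a ↔ b = 0 ↔ 0 = 1
b ∧ b = 0 ∧ 0 = 0
(a ↔ b) ∧ (b ∧ b) = 1 ∧ 0 = 0
b ∨ b = 0 ∨ 0 = 0
((a ↔ b) ∧ (b ∧ b)) → (b ∨ b) = 0 → 0 = 1
c ↔ c = 1/2 ↔ 1/2 = 1
c → c = 1/2 → 1/2 = 1
a ∧ (c → c) = 0 ∧ 1 = 0
(c ↔ c) → (a ∧ (c → c)) = 1 → 0 = 0
(((a ↔ b) ∧ (b ∧ b)) → (b ∨ b)) → ((c ↔ c) → (a ∧ (c → c))) = 1 → 0 = 0
¬(¬(c ∨ a) ∨ (b ∨ c)) → ((((a ↔ b) ∧ (b ∧ b)) → (b ∨ b)) → ((c ↔ c) → (a ∧ (c → c)))) = 1/2 → 0 = 1/2
No assignment yields a value below 1/2, so this is the minimum.

1/2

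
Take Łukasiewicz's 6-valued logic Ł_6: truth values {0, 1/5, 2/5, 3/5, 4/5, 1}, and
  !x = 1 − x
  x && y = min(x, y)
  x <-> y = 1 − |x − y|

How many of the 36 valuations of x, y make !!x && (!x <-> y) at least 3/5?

value 1: 1 assignment (counts)
value 4/5: 4 assignments (counts)
value 3/5: 7 assignments (counts)
value 2/5: 9 assignments
value 1/5: 8 assignments
value 0: 7 assignments
So 12 of the 36 assignments meet the threshold.

12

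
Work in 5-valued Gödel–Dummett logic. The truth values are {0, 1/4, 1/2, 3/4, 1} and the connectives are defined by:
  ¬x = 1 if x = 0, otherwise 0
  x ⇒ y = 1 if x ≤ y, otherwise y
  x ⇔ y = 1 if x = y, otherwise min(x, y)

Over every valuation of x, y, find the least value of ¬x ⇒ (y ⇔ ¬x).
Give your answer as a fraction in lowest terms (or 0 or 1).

0

Take x = 0, y = 0:
¬x = ¬0 = 1
¬x = ¬0 = 1
y ⇔ ¬x = 0 ⇔ 1 = 0
¬x ⇒ (y ⇔ ¬x) = 1 ⇒ 0 = 0
No assignment yields a value below 0, so this is the minimum.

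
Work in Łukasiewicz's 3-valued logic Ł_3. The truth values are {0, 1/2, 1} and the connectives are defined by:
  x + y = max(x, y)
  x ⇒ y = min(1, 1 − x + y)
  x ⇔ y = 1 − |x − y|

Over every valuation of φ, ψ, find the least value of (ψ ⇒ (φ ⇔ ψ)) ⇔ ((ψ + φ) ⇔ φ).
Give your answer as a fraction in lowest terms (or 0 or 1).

Take φ = 0, ψ = 1/2:
φ ⇔ ψ = 0 ⇔ 1/2 = 1/2
ψ ⇒ (φ ⇔ ψ) = 1/2 ⇒ 1/2 = 1
ψ + φ = 1/2 + 0 = 1/2
(ψ + φ) ⇔ φ = 1/2 ⇔ 0 = 1/2
(ψ ⇒ (φ ⇔ ψ)) ⇔ ((ψ + φ) ⇔ φ) = 1 ⇔ 1/2 = 1/2
No assignment yields a value below 1/2, so this is the minimum.

1/2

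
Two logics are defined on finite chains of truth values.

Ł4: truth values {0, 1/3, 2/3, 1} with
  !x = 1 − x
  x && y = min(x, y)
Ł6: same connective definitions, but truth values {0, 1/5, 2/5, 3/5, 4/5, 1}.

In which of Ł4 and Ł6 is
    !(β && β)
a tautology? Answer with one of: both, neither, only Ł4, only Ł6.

neither

In Ł4: at β = 1/3 the value is 2/3 — not a tautology.
In Ł6: at β = 1/5 the value is 4/5 — not a tautology.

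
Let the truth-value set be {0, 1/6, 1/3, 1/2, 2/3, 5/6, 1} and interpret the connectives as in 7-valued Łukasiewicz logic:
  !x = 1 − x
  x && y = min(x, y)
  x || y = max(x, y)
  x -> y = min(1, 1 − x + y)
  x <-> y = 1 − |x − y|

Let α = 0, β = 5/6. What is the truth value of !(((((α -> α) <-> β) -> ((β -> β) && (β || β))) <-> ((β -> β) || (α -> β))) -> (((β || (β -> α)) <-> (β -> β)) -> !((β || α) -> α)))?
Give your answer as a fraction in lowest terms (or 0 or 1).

0

α -> α = 0 -> 0 = 1
(α -> α) <-> β = 1 <-> 5/6 = 5/6
β -> β = 5/6 -> 5/6 = 1
β || β = 5/6 || 5/6 = 5/6
(β -> β) && (β || β) = 1 && 5/6 = 5/6
((α -> α) <-> β) -> ((β -> β) && (β || β)) = 5/6 -> 5/6 = 1
β -> β = 5/6 -> 5/6 = 1
α -> β = 0 -> 5/6 = 1
(β -> β) || (α -> β) = 1 || 1 = 1
(((α -> α) <-> β) -> ((β -> β) && (β || β))) <-> ((β -> β) || (α -> β)) = 1 <-> 1 = 1
β -> α = 5/6 -> 0 = 1/6
β || (β -> α) = 5/6 || 1/6 = 5/6
β -> β = 5/6 -> 5/6 = 1
(β || (β -> α)) <-> (β -> β) = 5/6 <-> 1 = 5/6
β || α = 5/6 || 0 = 5/6
(β || α) -> α = 5/6 -> 0 = 1/6
!((β || α) -> α) = !1/6 = 5/6
((β || (β -> α)) <-> (β -> β)) -> !((β || α) -> α) = 5/6 -> 5/6 = 1
((((α -> α) <-> β) -> ((β -> β) && (β || β))) <-> ((β -> β) || (α -> β))) -> (((β || (β -> α)) <-> (β -> β)) -> !((β || α) -> α)) = 1 -> 1 = 1
!(((((α -> α) <-> β) -> ((β -> β) && (β || β))) <-> ((β -> β) || (α -> β))) -> (((β || (β -> α)) <-> (β -> β)) -> !((β || α) -> α))) = !1 = 0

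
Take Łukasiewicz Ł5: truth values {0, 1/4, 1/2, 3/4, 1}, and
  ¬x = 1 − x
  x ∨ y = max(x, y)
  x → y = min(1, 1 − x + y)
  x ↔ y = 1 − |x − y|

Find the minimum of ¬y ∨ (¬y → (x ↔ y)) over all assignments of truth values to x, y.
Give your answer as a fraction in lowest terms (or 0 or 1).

Take x = 3/4, y = 1/4:
¬y = ¬1/4 = 3/4
¬y = ¬1/4 = 3/4
x ↔ y = 3/4 ↔ 1/4 = 1/2
¬y → (x ↔ y) = 3/4 → 1/2 = 3/4
¬y ∨ (¬y → (x ↔ y)) = 3/4 ∨ 3/4 = 3/4
No assignment yields a value below 3/4, so this is the minimum.

3/4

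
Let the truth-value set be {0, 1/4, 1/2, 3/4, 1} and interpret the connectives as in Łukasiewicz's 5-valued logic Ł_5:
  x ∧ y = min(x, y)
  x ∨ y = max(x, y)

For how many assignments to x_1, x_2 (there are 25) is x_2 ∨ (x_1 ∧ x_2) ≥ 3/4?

value 1: 5 assignments (counts)
value 3/4: 5 assignments (counts)
value 1/2: 5 assignments
value 1/4: 5 assignments
value 0: 5 assignments
So 10 of the 25 assignments meet the threshold.

10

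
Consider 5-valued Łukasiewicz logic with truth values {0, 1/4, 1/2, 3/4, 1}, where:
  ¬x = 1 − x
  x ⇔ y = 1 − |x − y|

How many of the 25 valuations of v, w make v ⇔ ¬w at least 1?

5

value 1: 5 assignments (counts)
value 3/4: 8 assignments
value 1/2: 6 assignments
value 1/4: 4 assignments
value 0: 2 assignments
So 5 of the 25 assignments meet the threshold.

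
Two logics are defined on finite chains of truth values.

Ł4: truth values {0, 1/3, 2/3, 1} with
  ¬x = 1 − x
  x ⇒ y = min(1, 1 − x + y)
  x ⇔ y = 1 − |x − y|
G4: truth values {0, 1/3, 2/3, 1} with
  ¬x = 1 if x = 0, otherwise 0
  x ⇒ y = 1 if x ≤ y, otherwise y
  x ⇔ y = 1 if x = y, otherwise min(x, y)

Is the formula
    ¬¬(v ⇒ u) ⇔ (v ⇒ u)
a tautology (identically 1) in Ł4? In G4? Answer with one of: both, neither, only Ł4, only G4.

In Ł4: every assignment gives 1 — tautology.
In G4: at u = 1/3, v = 2/3 the value is 1/3 — not a tautology.

only Ł4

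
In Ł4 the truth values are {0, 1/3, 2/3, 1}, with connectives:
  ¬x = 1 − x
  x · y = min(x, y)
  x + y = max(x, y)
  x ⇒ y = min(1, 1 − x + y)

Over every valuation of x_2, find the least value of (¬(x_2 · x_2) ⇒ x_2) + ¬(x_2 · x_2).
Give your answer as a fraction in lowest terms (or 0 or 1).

Take x_2 = 1/3:
x_2 · x_2 = 1/3 · 1/3 = 1/3
¬(x_2 · x_2) = ¬1/3 = 2/3
¬(x_2 · x_2) ⇒ x_2 = 2/3 ⇒ 1/3 = 2/3
x_2 · x_2 = 1/3 · 1/3 = 1/3
¬(x_2 · x_2) = ¬1/3 = 2/3
(¬(x_2 · x_2) ⇒ x_2) + ¬(x_2 · x_2) = 2/3 + 2/3 = 2/3
No assignment yields a value below 2/3, so this is the minimum.

2/3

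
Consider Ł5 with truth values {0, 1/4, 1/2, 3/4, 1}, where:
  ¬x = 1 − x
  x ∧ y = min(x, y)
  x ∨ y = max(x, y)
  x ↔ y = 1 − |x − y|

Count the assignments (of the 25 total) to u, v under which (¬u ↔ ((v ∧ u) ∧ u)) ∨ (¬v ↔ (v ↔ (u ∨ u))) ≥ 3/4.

value 1: 12 assignments (counts)
value 3/4: 8 assignments (counts)
value 1/2: 4 assignments
value 0: 1 assignment
So 20 of the 25 assignments meet the threshold.

20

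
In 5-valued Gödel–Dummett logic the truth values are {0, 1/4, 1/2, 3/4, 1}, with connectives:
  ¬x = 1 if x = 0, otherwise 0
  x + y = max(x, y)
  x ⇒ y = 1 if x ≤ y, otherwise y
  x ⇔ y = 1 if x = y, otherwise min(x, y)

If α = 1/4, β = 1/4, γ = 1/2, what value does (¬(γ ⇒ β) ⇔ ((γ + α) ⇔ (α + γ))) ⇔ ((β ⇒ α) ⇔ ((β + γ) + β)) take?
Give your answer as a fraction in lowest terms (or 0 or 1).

γ ⇒ β = 1/2 ⇒ 1/4 = 1/4
¬(γ ⇒ β) = ¬1/4 = 0
γ + α = 1/2 + 1/4 = 1/2
α + γ = 1/4 + 1/2 = 1/2
(γ + α) ⇔ (α + γ) = 1/2 ⇔ 1/2 = 1
¬(γ ⇒ β) ⇔ ((γ + α) ⇔ (α + γ)) = 0 ⇔ 1 = 0
β ⇒ α = 1/4 ⇒ 1/4 = 1
β + γ = 1/4 + 1/2 = 1/2
(β + γ) + β = 1/2 + 1/4 = 1/2
(β ⇒ α) ⇔ ((β + γ) + β) = 1 ⇔ 1/2 = 1/2
(¬(γ ⇒ β) ⇔ ((γ + α) ⇔ (α + γ))) ⇔ ((β ⇒ α) ⇔ ((β + γ) + β)) = 0 ⇔ 1/2 = 0

0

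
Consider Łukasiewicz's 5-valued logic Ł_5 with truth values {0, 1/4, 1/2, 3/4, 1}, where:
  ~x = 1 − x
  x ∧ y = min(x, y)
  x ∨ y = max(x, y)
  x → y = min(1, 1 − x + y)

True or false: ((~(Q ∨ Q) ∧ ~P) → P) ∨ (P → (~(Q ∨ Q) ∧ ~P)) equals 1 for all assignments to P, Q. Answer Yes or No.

Yes

At P = 1, Q = 3/4, for instance:
Q ∨ Q = 3/4 ∨ 3/4 = 3/4
~(Q ∨ Q) = ~3/4 = 1/4
~P = ~1 = 0
~(Q ∨ Q) ∧ ~P = 1/4 ∧ 0 = 0
(~(Q ∨ Q) ∧ ~P) → P = 0 → 1 = 1
P → (~(Q ∨ Q) ∧ ~P) = 1 → 0 = 0
((~(Q ∨ Q) ∧ ~P) → P) ∨ (P → (~(Q ∨ Q) ∧ ~P)) = 1 ∨ 0 = 1
and checking the remaining 24 assignments likewise gives ≥ 1 in every case.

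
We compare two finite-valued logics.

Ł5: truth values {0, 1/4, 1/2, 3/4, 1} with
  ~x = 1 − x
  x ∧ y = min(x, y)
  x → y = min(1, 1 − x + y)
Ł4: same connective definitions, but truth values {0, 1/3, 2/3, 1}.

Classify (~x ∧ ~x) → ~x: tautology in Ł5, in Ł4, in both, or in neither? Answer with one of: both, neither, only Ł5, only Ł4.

In Ł5: every assignment gives 1 — tautology.
In Ł4: every assignment gives 1 — tautology.

both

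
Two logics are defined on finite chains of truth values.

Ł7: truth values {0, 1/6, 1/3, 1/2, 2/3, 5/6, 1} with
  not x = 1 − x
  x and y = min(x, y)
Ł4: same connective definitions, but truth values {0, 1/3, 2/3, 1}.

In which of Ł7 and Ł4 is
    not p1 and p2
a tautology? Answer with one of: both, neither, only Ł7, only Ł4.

neither

In Ł7: at p1 = 0, p2 = 0 the value is 0 — not a tautology.
In Ł4: at p1 = 0, p2 = 0 the value is 0 — not a tautology.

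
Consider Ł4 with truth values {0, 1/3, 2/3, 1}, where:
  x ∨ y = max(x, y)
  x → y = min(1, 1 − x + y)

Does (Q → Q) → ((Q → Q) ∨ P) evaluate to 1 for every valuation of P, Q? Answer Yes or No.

P = 0, Q = 0 ↦ 1
P = 0, Q = 1/3 ↦ 1
P = 0, Q = 2/3 ↦ 1
P = 0, Q = 1 ↦ 1
P = 1/3, Q = 0 ↦ 1
P = 1/3, Q = 1/3 ↦ 1
P = 1/3, Q = 2/3 ↦ 1
P = 1/3, Q = 1 ↦ 1
P = 2/3, Q = 0 ↦ 1
P = 2/3, Q = 1/3 ↦ 1
P = 2/3, Q = 2/3 ↦ 1
P = 2/3, Q = 1 ↦ 1
P = 1, Q = 0 ↦ 1
P = 1, Q = 1/3 ↦ 1
P = 1, Q = 2/3 ↦ 1
P = 1, Q = 1 ↦ 1
Every assignment gives a value ≥ 1.

Yes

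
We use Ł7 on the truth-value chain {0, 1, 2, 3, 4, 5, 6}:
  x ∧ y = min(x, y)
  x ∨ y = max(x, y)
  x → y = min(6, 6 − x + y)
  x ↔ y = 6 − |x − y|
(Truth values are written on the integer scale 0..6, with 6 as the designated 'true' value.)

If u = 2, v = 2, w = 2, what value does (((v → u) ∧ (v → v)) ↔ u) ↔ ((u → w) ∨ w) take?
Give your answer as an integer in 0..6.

2

v → u = 2 → 2 = 6
v → v = 2 → 2 = 6
(v → u) ∧ (v → v) = 6 ∧ 6 = 6
((v → u) ∧ (v → v)) ↔ u = 6 ↔ 2 = 2
u → w = 2 → 2 = 6
(u → w) ∨ w = 6 ∨ 2 = 6
(((v → u) ∧ (v → v)) ↔ u) ↔ ((u → w) ∨ w) = 2 ↔ 6 = 2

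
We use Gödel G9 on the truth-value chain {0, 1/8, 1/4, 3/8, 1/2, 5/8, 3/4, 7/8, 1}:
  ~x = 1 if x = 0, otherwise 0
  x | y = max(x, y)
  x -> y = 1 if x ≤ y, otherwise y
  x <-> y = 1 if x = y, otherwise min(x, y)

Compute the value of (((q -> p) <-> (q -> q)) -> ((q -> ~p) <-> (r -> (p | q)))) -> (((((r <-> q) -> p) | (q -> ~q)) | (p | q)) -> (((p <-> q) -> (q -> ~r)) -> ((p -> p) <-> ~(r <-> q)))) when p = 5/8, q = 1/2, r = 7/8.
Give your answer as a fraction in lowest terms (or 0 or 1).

1

q -> p = 1/2 -> 5/8 = 1
q -> q = 1/2 -> 1/2 = 1
(q -> p) <-> (q -> q) = 1 <-> 1 = 1
~p = ~5/8 = 0
q -> ~p = 1/2 -> 0 = 0
p | q = 5/8 | 1/2 = 5/8
r -> (p | q) = 7/8 -> 5/8 = 5/8
(q -> ~p) <-> (r -> (p | q)) = 0 <-> 5/8 = 0
((q -> p) <-> (q -> q)) -> ((q -> ~p) <-> (r -> (p | q))) = 1 -> 0 = 0
r <-> q = 7/8 <-> 1/2 = 1/2
(r <-> q) -> p = 1/2 -> 5/8 = 1
~q = ~1/2 = 0
q -> ~q = 1/2 -> 0 = 0
((r <-> q) -> p) | (q -> ~q) = 1 | 0 = 1
p | q = 5/8 | 1/2 = 5/8
(((r <-> q) -> p) | (q -> ~q)) | (p | q) = 1 | 5/8 = 1
p <-> q = 5/8 <-> 1/2 = 1/2
~r = ~7/8 = 0
q -> ~r = 1/2 -> 0 = 0
(p <-> q) -> (q -> ~r) = 1/2 -> 0 = 0
p -> p = 5/8 -> 5/8 = 1
r <-> q = 7/8 <-> 1/2 = 1/2
~(r <-> q) = ~1/2 = 0
(p -> p) <-> ~(r <-> q) = 1 <-> 0 = 0
((p <-> q) -> (q -> ~r)) -> ((p -> p) <-> ~(r <-> q)) = 0 -> 0 = 1
((((r <-> q) -> p) | (q -> ~q)) | (p | q)) -> (((p <-> q) -> (q -> ~r)) -> ((p -> p) <-> ~(r <-> q))) = 1 -> 1 = 1
(((q -> p) <-> (q -> q)) -> ((q -> ~p) <-> (r -> (p | q)))) -> (((((r <-> q) -> p) | (q -> ~q)) | (p | q)) -> (((p <-> q) -> (q -> ~r)) -> ((p -> p) <-> ~(r <-> q)))) = 0 -> 1 = 1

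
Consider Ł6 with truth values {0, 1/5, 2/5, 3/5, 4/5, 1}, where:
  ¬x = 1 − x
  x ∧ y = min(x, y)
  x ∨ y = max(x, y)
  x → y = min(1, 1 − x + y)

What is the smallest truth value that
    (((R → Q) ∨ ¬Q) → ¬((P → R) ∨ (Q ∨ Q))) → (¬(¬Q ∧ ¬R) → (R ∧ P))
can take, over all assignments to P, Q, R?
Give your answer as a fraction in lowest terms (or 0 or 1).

3/5

Take P = 0, Q = 2/5, R = 1:
R → Q = 1 → 2/5 = 2/5
¬Q = ¬2/5 = 3/5
(R → Q) ∨ ¬Q = 2/5 ∨ 3/5 = 3/5
P → R = 0 → 1 = 1
Q ∨ Q = 2/5 ∨ 2/5 = 2/5
(P → R) ∨ (Q ∨ Q) = 1 ∨ 2/5 = 1
¬((P → R) ∨ (Q ∨ Q)) = ¬1 = 0
((R → Q) ∨ ¬Q) → ¬((P → R) ∨ (Q ∨ Q)) = 3/5 → 0 = 2/5
¬Q = ¬2/5 = 3/5
¬R = ¬1 = 0
¬Q ∧ ¬R = 3/5 ∧ 0 = 0
¬(¬Q ∧ ¬R) = ¬0 = 1
R ∧ P = 1 ∧ 0 = 0
¬(¬Q ∧ ¬R) → (R ∧ P) = 1 → 0 = 0
(((R → Q) ∨ ¬Q) → ¬((P → R) ∨ (Q ∨ Q))) → (¬(¬Q ∧ ¬R) → (R ∧ P)) = 2/5 → 0 = 3/5
No assignment yields a value below 3/5, so this is the minimum.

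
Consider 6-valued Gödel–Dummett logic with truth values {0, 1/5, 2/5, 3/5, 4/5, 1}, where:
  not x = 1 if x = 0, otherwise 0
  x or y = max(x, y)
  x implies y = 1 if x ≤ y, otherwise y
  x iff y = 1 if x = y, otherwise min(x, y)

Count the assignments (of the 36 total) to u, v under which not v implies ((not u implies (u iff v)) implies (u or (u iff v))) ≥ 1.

value 1: 32 assignments (counts)
value 4/5: 1 assignment
value 3/5: 1 assignment
value 2/5: 1 assignment
value 1/5: 1 assignment
So 32 of the 36 assignments meet the threshold.

32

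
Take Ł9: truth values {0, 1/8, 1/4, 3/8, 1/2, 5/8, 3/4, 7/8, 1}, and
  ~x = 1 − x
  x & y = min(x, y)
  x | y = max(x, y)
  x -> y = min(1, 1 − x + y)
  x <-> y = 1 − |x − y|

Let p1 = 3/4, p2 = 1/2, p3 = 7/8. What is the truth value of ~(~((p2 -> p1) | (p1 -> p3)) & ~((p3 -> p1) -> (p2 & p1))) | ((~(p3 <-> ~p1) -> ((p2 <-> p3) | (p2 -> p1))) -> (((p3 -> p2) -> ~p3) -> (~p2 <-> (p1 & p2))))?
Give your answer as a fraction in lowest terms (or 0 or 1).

1

p2 -> p1 = 1/2 -> 3/4 = 1
p1 -> p3 = 3/4 -> 7/8 = 1
(p2 -> p1) | (p1 -> p3) = 1 | 1 = 1
~((p2 -> p1) | (p1 -> p3)) = ~1 = 0
p3 -> p1 = 7/8 -> 3/4 = 7/8
p2 & p1 = 1/2 & 3/4 = 1/2
(p3 -> p1) -> (p2 & p1) = 7/8 -> 1/2 = 5/8
~((p3 -> p1) -> (p2 & p1)) = ~5/8 = 3/8
~((p2 -> p1) | (p1 -> p3)) & ~((p3 -> p1) -> (p2 & p1)) = 0 & 3/8 = 0
~(~((p2 -> p1) | (p1 -> p3)) & ~((p3 -> p1) -> (p2 & p1))) = ~0 = 1
~p1 = ~3/4 = 1/4
p3 <-> ~p1 = 7/8 <-> 1/4 = 3/8
~(p3 <-> ~p1) = ~3/8 = 5/8
p2 <-> p3 = 1/2 <-> 7/8 = 5/8
p2 -> p1 = 1/2 -> 3/4 = 1
(p2 <-> p3) | (p2 -> p1) = 5/8 | 1 = 1
~(p3 <-> ~p1) -> ((p2 <-> p3) | (p2 -> p1)) = 5/8 -> 1 = 1
p3 -> p2 = 7/8 -> 1/2 = 5/8
~p3 = ~7/8 = 1/8
(p3 -> p2) -> ~p3 = 5/8 -> 1/8 = 1/2
~p2 = ~1/2 = 1/2
p1 & p2 = 3/4 & 1/2 = 1/2
~p2 <-> (p1 & p2) = 1/2 <-> 1/2 = 1
((p3 -> p2) -> ~p3) -> (~p2 <-> (p1 & p2)) = 1/2 -> 1 = 1
(~(p3 <-> ~p1) -> ((p2 <-> p3) | (p2 -> p1))) -> (((p3 -> p2) -> ~p3) -> (~p2 <-> (p1 & p2))) = 1 -> 1 = 1
~(~((p2 -> p1) | (p1 -> p3)) & ~((p3 -> p1) -> (p2 & p1))) | ((~(p3 <-> ~p1) -> ((p2 <-> p3) | (p2 -> p1))) -> (((p3 -> p2) -> ~p3) -> (~p2 <-> (p1 & p2)))) = 1 | 1 = 1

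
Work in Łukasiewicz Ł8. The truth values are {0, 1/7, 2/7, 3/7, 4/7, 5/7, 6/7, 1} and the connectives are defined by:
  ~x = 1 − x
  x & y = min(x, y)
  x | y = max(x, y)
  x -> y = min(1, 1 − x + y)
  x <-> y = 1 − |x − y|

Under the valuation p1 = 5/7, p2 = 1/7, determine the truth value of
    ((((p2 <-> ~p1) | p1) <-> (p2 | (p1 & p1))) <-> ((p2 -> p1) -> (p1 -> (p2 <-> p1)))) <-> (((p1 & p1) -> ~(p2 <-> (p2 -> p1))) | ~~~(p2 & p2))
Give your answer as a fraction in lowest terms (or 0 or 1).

~p1 = ~5/7 = 2/7
p2 <-> ~p1 = 1/7 <-> 2/7 = 6/7
(p2 <-> ~p1) | p1 = 6/7 | 5/7 = 6/7
p1 & p1 = 5/7 & 5/7 = 5/7
p2 | (p1 & p1) = 1/7 | 5/7 = 5/7
((p2 <-> ~p1) | p1) <-> (p2 | (p1 & p1)) = 6/7 <-> 5/7 = 6/7
p2 -> p1 = 1/7 -> 5/7 = 1
p2 <-> p1 = 1/7 <-> 5/7 = 3/7
p1 -> (p2 <-> p1) = 5/7 -> 3/7 = 5/7
(p2 -> p1) -> (p1 -> (p2 <-> p1)) = 1 -> 5/7 = 5/7
(((p2 <-> ~p1) | p1) <-> (p2 | (p1 & p1))) <-> ((p2 -> p1) -> (p1 -> (p2 <-> p1))) = 6/7 <-> 5/7 = 6/7
p1 & p1 = 5/7 & 5/7 = 5/7
p2 -> p1 = 1/7 -> 5/7 = 1
p2 <-> (p2 -> p1) = 1/7 <-> 1 = 1/7
~(p2 <-> (p2 -> p1)) = ~1/7 = 6/7
(p1 & p1) -> ~(p2 <-> (p2 -> p1)) = 5/7 -> 6/7 = 1
p2 & p2 = 1/7 & 1/7 = 1/7
~(p2 & p2) = ~1/7 = 6/7
~~(p2 & p2) = ~6/7 = 1/7
~~~(p2 & p2) = ~1/7 = 6/7
((p1 & p1) -> ~(p2 <-> (p2 -> p1))) | ~~~(p2 & p2) = 1 | 6/7 = 1
((((p2 <-> ~p1) | p1) <-> (p2 | (p1 & p1))) <-> ((p2 -> p1) -> (p1 -> (p2 <-> p1)))) <-> (((p1 & p1) -> ~(p2 <-> (p2 -> p1))) | ~~~(p2 & p2)) = 6/7 <-> 1 = 6/7

6/7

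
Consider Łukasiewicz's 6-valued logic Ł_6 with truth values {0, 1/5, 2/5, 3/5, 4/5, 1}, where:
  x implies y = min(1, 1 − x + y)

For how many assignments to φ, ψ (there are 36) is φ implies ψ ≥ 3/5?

value 1: 21 assignments (counts)
value 4/5: 5 assignments (counts)
value 3/5: 4 assignments (counts)
value 2/5: 3 assignments
value 1/5: 2 assignments
value 0: 1 assignment
So 30 of the 36 assignments meet the threshold.

30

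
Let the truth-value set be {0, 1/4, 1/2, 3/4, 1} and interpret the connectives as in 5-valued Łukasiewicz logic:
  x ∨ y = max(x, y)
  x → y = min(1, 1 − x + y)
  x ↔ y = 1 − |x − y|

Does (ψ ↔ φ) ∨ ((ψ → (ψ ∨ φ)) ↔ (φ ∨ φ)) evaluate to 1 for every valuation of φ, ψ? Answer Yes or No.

No

Counterexample: take φ = 0, ψ = 1/4.
ψ ↔ φ = 1/4 ↔ 0 = 3/4
ψ ∨ φ = 1/4 ∨ 0 = 1/4
ψ → (ψ ∨ φ) = 1/4 → 1/4 = 1
φ ∨ φ = 0 ∨ 0 = 0
(ψ → (ψ ∨ φ)) ↔ (φ ∨ φ) = 1 ↔ 0 = 0
(ψ ↔ φ) ∨ ((ψ → (ψ ∨ φ)) ↔ (φ ∨ φ)) = 3/4 ∨ 0 = 3/4
This gives 3/4 ≠ 1.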